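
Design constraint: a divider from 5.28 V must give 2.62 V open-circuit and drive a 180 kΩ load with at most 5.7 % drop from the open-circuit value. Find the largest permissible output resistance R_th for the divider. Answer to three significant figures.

R_th ≤ 10.9 kΩ

Loading drop = R_th/(R_th + R_L) ≤ 0.0570, so R_th ≤ R_L · ε/(1−ε) = 180 kΩ × 0.0570/0.9430 = 10.9 kΩ.
(Any R1, R2 with R2/(R1+R2) = 0.496 and R1‖R2 ≤ 10.9 kΩ will meet the spec.)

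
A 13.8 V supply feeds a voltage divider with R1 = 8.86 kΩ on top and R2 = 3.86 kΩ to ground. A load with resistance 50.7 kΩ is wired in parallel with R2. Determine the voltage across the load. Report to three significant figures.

The load sits in parallel with R2: R2‖R_L = (3.86 × 50.7) / (3.86 + 50.7) = 3.587 kΩ.
V_out = 13.8 × 3.587 / (8.86 + 3.587) = 13.8 × 3.587/12.45 = 3.98 V.
(Unloaded it would have been 4.19 V.)

V_out ≈ 3.98 V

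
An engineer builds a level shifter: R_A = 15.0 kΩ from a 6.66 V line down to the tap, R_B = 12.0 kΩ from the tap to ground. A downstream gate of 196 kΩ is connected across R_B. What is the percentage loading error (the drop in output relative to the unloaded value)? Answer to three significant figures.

3.29 %

The divider's output (Thévenin) resistance is R_A‖R_B = 6.667 kΩ.
Fractional drop under load = R_th/(R_th + R_L) = 6.667 / (6.667 + 196) = 0.03289.
So the output falls by 3.29 %.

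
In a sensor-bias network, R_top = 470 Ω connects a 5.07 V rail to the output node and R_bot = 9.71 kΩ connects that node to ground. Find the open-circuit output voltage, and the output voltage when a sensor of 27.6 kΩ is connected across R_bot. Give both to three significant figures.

Open-circuit: V = 5.07 × 9710/(470 + 9710) = 4.84 V.
With the load, R_bot becomes R_bot‖R_L = 7183 Ω, so V = 5.07 × 7183/7653 = 4.76 V.

Unloaded: 4.84 V; loaded: 4.76 V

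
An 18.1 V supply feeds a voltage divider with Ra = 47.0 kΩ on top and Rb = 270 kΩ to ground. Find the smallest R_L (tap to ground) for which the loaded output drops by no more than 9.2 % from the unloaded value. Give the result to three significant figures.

Output resistance R_th = Ra‖Rb = (47.0 × 270)/317.0 = 40.03 kΩ.
The fractional drop is R_th/(R_th + R_L); requiring this ≤ 0.0920 gives R_L ≥ R_th(1/0.0920 − 1) = 40.03 × 9.870 = 395 kΩ.

R_L(min) ≈ 395 kΩ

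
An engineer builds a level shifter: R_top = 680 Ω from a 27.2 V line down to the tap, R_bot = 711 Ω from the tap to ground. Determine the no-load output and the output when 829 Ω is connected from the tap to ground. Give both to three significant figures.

Unloaded: 13.9 V; loaded: 9.80 V

Open-circuit: V = 27.2 × 711/(680 + 711) = 13.9 V.
With the load, R_bot becomes R_bot‖R_L = 382.7 Ω, so V = 27.2 × 382.7/1063 = 9.80 V.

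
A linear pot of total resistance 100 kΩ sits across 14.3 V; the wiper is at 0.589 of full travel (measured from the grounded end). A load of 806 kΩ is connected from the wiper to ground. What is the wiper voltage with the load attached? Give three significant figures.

The wiper splits the pot into (1−α)R = 41.10 kΩ above and αR = 58.90 kΩ below.
Lower section ‖ load = 54.89 kΩ.
V_wiper = 14.3 × 54.89/(41.10 + 54.89) = 8.18 V.

V ≈ 8.18 V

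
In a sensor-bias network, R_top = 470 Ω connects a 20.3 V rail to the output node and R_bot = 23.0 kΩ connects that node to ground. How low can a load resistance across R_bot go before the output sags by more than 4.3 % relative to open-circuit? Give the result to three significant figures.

R_L(min) ≈ 10.3 kΩ

Output resistance R_th = R_top‖R_bot = (470 × 23000)/23470 = 460.6 Ω.
The fractional drop is R_th/(R_th + R_L); requiring this ≤ 0.0430 gives R_L ≥ R_th(1/0.0430 − 1) = 460.6 × 22.26 = 10.3 kΩ.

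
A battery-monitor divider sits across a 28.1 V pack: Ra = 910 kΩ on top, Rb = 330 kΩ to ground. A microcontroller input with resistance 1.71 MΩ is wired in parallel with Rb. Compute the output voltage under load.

V_out ≈ 6.55 V

The load sits in parallel with Rb: Rb‖R_L = (330 × 1710) / (330 + 1710) = 276.6 kΩ.
V_out = 28.1 × 276.6 / (910 + 276.6) = 28.1 × 276.6/1187 = 6.55 V.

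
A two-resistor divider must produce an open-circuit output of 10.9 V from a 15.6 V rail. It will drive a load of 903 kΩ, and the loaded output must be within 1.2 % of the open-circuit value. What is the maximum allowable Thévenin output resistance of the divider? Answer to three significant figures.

R_th ≤ 11.0 kΩ

Loading drop = R_th/(R_th + R_L) ≤ 0.0120, so R_th ≤ R_L · ε/(1−ε) = 903 kΩ × 0.0120/0.9880 = 11.0 kΩ.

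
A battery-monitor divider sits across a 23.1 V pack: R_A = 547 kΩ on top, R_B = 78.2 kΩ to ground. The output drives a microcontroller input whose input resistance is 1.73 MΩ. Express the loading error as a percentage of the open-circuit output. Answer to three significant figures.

3.80 %

The divider's output (Thévenin) resistance is R_A‖R_B = 68.42 kΩ.
Fractional drop under load = R_th/(R_th + R_L) = 68.42 / (68.42 + 1730) = 0.03804.
So the output falls by 3.80 %.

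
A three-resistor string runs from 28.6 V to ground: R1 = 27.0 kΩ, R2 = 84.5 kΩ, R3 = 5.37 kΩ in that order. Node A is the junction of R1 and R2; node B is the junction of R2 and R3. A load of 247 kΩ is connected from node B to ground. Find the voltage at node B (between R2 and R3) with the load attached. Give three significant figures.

At node B, R3 is in parallel with the load: R3‖R_L = 5.256 kΩ.
Below node A the resistance is R2 + (R3‖R_L) = 89.76 kΩ, so V_A = 28.6 × 89.76/116.8 = 21.99 V.
Then V_B = V_A × (R3‖R_L)/(R2 + R3‖R_L) = 21.99 × 5.256/89.76 = 1.29 V.

V ≈ 1.29 V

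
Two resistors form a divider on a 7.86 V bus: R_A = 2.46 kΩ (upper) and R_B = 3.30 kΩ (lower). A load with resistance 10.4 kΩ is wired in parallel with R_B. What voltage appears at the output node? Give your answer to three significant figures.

V_out ≈ 3.97 V

The load sits in parallel with R_B: R_B‖R_L = (3.30 × 10.4) / (3.30 + 10.4) = 2.505 kΩ.
V_out = 7.86 × 2.505 / (2.46 + 2.505) = 7.86 × 2.505/4.965 = 3.97 V.
(Unloaded it would have been 4.50 V.)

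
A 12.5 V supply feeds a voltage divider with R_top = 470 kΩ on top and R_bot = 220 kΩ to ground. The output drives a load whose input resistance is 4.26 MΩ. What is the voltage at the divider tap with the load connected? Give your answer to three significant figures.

The load sits in parallel with R_bot: R_bot‖R_L = (220 × 4260) / (220 + 4260) = 209.2 kΩ.
V_out = 12.5 × 209.2 / (470 + 209.2) = 12.5 × 209.2/679.2 = 3.85 V.

V_out ≈ 3.85 V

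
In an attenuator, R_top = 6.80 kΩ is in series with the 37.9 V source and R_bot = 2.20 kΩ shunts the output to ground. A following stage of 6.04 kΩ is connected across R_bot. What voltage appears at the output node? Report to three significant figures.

The load sits in parallel with R_bot: R_bot‖R_L = (2.20 × 6.04) / (2.20 + 6.04) = 1.613 kΩ.
V_out = 37.9 × 1.613 / (6.80 + 1.613) = 37.9 × 1.613/8.413 = 7.27 V.
(Unloaded it would have been 9.26 V.)

V_out ≈ 7.27 V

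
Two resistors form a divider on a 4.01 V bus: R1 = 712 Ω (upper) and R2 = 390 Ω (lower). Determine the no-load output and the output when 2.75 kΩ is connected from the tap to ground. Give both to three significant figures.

Unloaded: 1.42 V; loaded: 1.30 V

Open-circuit: V = 4.01 × 390/(712 + 390) = 1.42 V.
With the load, R2 becomes R2‖R_L = 341.6 Ω, so V = 4.01 × 341.6/1054 = 1.30 V.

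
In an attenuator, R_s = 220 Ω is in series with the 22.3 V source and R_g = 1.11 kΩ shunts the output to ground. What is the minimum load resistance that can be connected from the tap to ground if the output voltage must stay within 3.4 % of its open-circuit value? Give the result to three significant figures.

Output resistance R_th = R_s‖R_g = (220 × 1110)/1330 = 183.6 Ω.
The fractional drop is R_th/(R_th + R_L); requiring this ≤ 0.0340 gives R_L ≥ R_th(1/0.0340 − 1) = 183.6 × 28.41 = 5.22 kΩ.

R_L(min) ≈ 5.22 kΩ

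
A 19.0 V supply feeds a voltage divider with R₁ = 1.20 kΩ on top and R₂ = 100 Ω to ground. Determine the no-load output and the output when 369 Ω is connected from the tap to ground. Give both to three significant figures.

Open-circuit: V = 19.0 × 100/(1200 + 100) = 1.46 V.
With the load, R₂ becomes R₂‖R_L = 78.68 Ω, so V = 19.0 × 78.68/1279 = 1.17 V.

Unloaded: 1.46 V; loaded: 1.17 V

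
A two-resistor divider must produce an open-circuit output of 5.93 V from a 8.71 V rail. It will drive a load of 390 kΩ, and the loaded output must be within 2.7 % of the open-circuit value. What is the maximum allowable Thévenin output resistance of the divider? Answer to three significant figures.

Loading drop = R_th/(R_th + R_L) ≤ 0.0270, so R_th ≤ R_L · ε/(1−ε) = 390 kΩ × 0.0270/0.9730 = 10.8 kΩ.

R_th ≤ 10.8 kΩ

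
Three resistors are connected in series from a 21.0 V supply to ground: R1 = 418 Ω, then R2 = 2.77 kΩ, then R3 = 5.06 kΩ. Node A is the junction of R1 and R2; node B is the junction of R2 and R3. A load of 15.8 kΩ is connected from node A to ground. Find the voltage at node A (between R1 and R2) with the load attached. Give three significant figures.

Below node A the series string R2+R3 = 7830 Ω sits in parallel with the 15800 Ω load: 5235 Ω.
V_A = 21.0 × 5235/(418 + 5235) = 19.4 V.

V ≈ 19.4 V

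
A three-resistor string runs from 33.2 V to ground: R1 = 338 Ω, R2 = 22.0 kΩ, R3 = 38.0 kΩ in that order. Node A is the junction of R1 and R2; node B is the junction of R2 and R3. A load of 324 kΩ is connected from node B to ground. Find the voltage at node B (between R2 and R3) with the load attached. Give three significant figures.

V ≈ 20.0 V

At node B, R3 is in parallel with the load: R3‖R_L = 34010 Ω.
Below node A the resistance is R2 + (R3‖R_L) = 56010 Ω, so V_A = 33.2 × 56010/56350 = 33.00 V.
Then V_B = V_A × (R3‖R_L)/(R2 + R3‖R_L) = 33.00 × 34010/56010 = 20.0 V.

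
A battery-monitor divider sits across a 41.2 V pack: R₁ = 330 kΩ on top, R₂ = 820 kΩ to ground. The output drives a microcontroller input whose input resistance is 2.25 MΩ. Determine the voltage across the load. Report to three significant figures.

The load sits in parallel with R₂: R₂‖R_L = (820 × 2250) / (820 + 2250) = 601.0 kΩ.
V_out = 41.2 × 601.0 / (330 + 601.0) = 41.2 × 601.0/931.0 = 26.6 V.
(Unloaded it would have been 29.4 V.)

V_out ≈ 26.6 V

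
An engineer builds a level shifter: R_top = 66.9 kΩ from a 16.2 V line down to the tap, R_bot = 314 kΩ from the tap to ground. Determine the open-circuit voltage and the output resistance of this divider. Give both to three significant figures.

V_th is the open-circuit tap voltage: 16.2 × 314/(66.9 + 314) = 13.4 V.
With the supply zeroed, R_top and R_bot appear in parallel from the tap: R_th = R_top‖R_bot = (66.9 × 314)/380.9 = 55.1 kΩ.

V_th = 13.4 V, R_th = 55.1 kΩ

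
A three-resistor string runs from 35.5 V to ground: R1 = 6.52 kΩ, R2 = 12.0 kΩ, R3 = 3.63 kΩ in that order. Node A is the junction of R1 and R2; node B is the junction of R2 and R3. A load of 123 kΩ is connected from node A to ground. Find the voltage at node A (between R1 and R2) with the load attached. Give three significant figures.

V ≈ 24.1 V

Below node A the series string R2+R3 = 15.63 kΩ sits in parallel with the 123 kΩ load: 13.87 kΩ.
V_A = 35.5 × 13.87/(6.52 + 13.87) = 24.1 V.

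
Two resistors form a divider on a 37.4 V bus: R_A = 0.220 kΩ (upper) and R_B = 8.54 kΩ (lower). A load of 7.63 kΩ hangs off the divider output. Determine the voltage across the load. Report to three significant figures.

V_out ≈ 35.5 V

The load sits in parallel with R_B: R_B‖R_L = (8540 × 7630) / (8540 + 7630) = 4030 Ω.
V_out = 37.4 × 4030 / (220 + 4030) = 37.4 × 4030/4250 = 35.5 V.
(Unloaded it would have been 36.5 V.)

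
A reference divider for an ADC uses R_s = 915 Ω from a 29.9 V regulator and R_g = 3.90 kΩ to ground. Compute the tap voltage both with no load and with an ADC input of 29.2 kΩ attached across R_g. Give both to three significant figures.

Unloaded: 24.2 V; loaded: 23.6 V

Open-circuit: V = 29.9 × 3900/(915 + 3900) = 24.2 V.
With the load, R_g becomes R_g‖R_L = 3440 Ω, so V = 29.9 × 3440/4355 = 23.6 V.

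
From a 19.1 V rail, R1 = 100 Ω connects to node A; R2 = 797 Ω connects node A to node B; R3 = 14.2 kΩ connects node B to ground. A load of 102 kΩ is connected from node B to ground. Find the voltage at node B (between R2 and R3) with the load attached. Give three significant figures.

At node B, R3 is in parallel with the load: R3‖R_L = 12460 Ω.
Below node A the resistance is R2 + (R3‖R_L) = 13260 Ω, so V_A = 19.1 × 13260/13360 = 18.96 V.
Then V_B = V_A × (R3‖R_L)/(R2 + R3‖R_L) = 18.96 × 12460/13260 = 17.8 V.

V ≈ 17.8 V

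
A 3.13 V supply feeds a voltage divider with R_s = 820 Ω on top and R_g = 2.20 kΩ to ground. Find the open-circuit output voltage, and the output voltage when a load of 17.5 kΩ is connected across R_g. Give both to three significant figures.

Open-circuit: V = 3.13 × 2200/(820 + 2200) = 2.28 V.
With the load, R_g becomes R_g‖R_L = 1954 Ω, so V = 3.13 × 1954/2774 = 2.20 V.

Unloaded: 2.28 V; loaded: 2.20 V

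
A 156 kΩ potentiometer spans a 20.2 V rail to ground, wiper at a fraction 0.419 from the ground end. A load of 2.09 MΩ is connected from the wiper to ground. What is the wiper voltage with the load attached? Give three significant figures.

V ≈ 8.31 V

The wiper splits the pot into (1−α)R = 90.64 kΩ above and αR = 65.36 kΩ below.
Lower section ‖ load = 63.38 kΩ.
V_wiper = 20.2 × 63.38/(90.64 + 63.38) = 8.31 V.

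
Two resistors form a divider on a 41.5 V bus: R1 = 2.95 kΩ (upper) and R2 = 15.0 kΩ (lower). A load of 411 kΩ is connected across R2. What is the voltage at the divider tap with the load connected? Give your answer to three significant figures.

V_out ≈ 34.5 V

The load sits in parallel with R2: R2‖R_L = (15.0 × 411) / (15.0 + 411) = 14.47 kΩ.
V_out = 41.5 × 14.47 / (2.95 + 14.47) = 41.5 × 14.47/17.42 = 34.5 V.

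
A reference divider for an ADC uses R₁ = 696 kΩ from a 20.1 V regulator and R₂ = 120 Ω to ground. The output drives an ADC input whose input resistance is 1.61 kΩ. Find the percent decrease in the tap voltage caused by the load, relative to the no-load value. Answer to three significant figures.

6.94 %

The divider's output (Thévenin) resistance is R₁‖R₂ = 120.0 Ω.
Fractional drop under load = R_th/(R_th + R_L) = 120.0 / (120.0 + 1610) = 0.06935.
So the output falls by 6.94 %.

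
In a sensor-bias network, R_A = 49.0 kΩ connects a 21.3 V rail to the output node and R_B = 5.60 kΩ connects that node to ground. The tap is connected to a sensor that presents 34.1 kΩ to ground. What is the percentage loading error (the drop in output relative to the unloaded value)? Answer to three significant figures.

The divider's output (Thévenin) resistance is R_A‖R_B = 5.026 kΩ.
Fractional drop under load = R_th/(R_th + R_L) = 5.026 / (5.026 + 34.1) = 0.1284.
So the output falls by 12.8 %.

12.8 %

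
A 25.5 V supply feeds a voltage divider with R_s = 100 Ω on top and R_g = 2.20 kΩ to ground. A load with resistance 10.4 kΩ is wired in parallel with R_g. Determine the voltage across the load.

V_out ≈ 24.2 V

The load sits in parallel with R_g: R_g‖R_L = (2200 × 10400) / (2200 + 10400) = 1816 Ω.
V_out = 25.5 × 1816 / (100 + 1816) = 25.5 × 1816/1916 = 24.2 V.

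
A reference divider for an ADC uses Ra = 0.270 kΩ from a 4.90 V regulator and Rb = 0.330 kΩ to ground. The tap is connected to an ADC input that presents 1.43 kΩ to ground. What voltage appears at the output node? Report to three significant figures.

The load sits in parallel with Rb: Rb‖R_L = (330 × 1430) / (330 + 1430) = 268.1 Ω.
V_out = 4.90 × 268.1 / (270 + 268.1) = 4.90 × 268.1/538.1 = 2.44 V.
(Unloaded it would have been 2.70 V.)

V_out ≈ 2.44 V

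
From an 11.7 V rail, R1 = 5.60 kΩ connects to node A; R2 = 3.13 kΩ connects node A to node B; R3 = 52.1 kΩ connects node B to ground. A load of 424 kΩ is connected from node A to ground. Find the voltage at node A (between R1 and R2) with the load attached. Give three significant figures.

Below node A the series string R2+R3 = 55.23 kΩ sits in parallel with the 424 kΩ load: 48.86 kΩ.
V_A = 11.7 × 48.86/(5.60 + 48.86) = 10.5 V.

V ≈ 10.5 V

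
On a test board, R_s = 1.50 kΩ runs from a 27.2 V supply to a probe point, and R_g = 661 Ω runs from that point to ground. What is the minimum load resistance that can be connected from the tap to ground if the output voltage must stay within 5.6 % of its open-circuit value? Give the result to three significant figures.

R_L(min) ≈ 7.73 kΩ

Output resistance R_th = R_s‖R_g = (1500 × 661)/2161 = 458.8 Ω.
The fractional drop is R_th/(R_th + R_L); requiring this ≤ 0.0560 gives R_L ≥ R_th(1/0.0560 − 1) = 458.8 × 16.86 = 7.73 kΩ.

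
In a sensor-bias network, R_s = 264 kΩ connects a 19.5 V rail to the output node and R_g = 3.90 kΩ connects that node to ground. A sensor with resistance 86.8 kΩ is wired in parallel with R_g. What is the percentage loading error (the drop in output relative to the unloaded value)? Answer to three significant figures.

The divider's output (Thévenin) resistance is R_s‖R_g = 3.843 kΩ.
Fractional drop under load = R_th/(R_th + R_L) = 3.843 / (3.843 + 86.8) = 0.04240.
So the output falls by 4.24 %.

4.24 %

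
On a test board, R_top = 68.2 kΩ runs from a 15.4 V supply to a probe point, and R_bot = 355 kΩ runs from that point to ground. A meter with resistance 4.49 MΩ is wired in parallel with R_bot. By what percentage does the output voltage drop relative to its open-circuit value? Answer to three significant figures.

The divider's output (Thévenin) resistance is R_top‖R_bot = 57.21 kΩ.
Fractional drop under load = R_th/(R_th + R_L) = 57.21 / (57.21 + 4490) = 0.01258.
So the output falls by 1.26 %.

1.26 %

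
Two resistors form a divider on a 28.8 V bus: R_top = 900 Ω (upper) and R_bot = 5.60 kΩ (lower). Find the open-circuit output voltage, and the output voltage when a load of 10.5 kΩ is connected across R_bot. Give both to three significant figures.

Open-circuit: V = 28.8 × 5600/(900 + 5600) = 24.8 V.
With the load, R_bot becomes R_bot‖R_L = 3652 Ω, so V = 28.8 × 3652/4552 = 23.1 V.

Unloaded: 24.8 V; loaded: 23.1 V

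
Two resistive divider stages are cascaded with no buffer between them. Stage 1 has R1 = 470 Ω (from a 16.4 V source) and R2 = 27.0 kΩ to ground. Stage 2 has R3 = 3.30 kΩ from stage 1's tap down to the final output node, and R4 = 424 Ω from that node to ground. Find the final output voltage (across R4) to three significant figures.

V_out ≈ 1.63 V

Stage 2 presents R3+R4 = 3724 Ω as a load on stage 1's tap.
Stage 1's lower leg becomes R2‖(R3+R4) = 3273 Ω, so V_mid = 16.4 × 3273/3743 = 14.34 V.
Stage 2 is itself unloaded: V_out = V_mid × R4/(R3+R4) = 14.34 × 424/3724 = 1.63 V.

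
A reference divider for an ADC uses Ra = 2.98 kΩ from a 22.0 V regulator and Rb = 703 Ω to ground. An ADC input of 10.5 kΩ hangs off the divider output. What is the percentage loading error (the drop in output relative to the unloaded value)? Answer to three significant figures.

5.14 %

The divider's output (Thévenin) resistance is Ra‖Rb = 568.8 Ω.
Fractional drop under load = R_th/(R_th + R_L) = 568.8 / (568.8 + 10500) = 0.05139.
So the output falls by 5.14 %.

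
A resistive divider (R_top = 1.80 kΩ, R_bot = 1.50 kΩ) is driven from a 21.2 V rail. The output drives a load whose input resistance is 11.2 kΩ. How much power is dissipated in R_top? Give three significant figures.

Total resistance from the source is R_top + (R_bot‖R_L) = 3.123 kΩ, so I = 21.2/3.123 kΩ = 6.789 mA.
P = I²·R_top = (6.789 mA)² × 1.80 kΩ = 83.0 mW.

P ≈ 83.0 mW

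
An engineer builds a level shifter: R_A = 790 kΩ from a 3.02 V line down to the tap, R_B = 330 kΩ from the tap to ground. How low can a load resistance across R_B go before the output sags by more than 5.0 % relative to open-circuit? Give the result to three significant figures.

Output resistance R_th = R_A‖R_B = (790 × 330)/1120 = 232.8 kΩ.
The fractional drop is R_th/(R_th + R_L); requiring this ≤ 0.0500 gives R_L ≥ R_th(1/0.0500 − 1) = 232.8 × 19.00 = 4.42 MΩ.

R_L(min) ≈ 4.42 MΩ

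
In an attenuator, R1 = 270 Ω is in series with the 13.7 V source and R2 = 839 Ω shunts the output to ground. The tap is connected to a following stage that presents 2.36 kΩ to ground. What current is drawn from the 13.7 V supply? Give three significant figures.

R2‖R_L = 619.0 Ω, so the source sees R1 + R2‖R_L = 889.0 Ω.
I = 13.7 V / 889.0 Ω = 15.4 mA.

I ≈ 15.4 mA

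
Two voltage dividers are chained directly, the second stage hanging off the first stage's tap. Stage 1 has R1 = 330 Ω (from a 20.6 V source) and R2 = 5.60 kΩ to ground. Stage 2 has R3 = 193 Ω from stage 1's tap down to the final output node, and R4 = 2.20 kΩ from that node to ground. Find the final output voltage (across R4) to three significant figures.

V_out ≈ 15.8 V

Stage 2 presents R3+R4 = 2393 Ω as a load on stage 1's tap.
Stage 1's lower leg becomes R2‖(R3+R4) = 1677 Ω, so V_mid = 20.6 × 1677/2007 = 17.21 V.
Stage 2 is itself unloaded: V_out = V_mid × R4/(R3+R4) = 17.21 × 2200/2393 = 15.8 V.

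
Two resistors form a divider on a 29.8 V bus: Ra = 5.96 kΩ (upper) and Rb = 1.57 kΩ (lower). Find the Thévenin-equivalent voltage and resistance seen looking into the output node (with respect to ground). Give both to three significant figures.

V_th = 6.21 V, R_th = 1.24 kΩ

V_th is the open-circuit tap voltage: 29.8 × 1.57/(5.96 + 1.57) = 6.21 V.
With the supply zeroed, Ra and Rb appear in parallel from the tap: R_th = Ra‖Rb = (5.96 × 1.57)/7.530 = 1.24 kΩ.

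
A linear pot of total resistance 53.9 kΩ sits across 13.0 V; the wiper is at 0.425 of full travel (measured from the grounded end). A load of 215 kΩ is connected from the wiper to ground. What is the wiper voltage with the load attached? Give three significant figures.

V ≈ 5.21 V

The wiper splits the pot into (1−α)R = 30.99 kΩ above and αR = 22.91 kΩ below.
Lower section ‖ load = 20.70 kΩ.
V_wiper = 13.0 × 20.70/(30.99 + 20.70) = 5.21 V.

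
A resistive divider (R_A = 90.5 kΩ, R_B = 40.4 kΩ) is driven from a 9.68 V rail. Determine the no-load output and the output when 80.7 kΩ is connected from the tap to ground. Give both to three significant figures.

Open-circuit: V = 9.68 × 40.4/(90.5 + 40.4) = 2.99 V.
With the load, R_B becomes R_B‖R_L = 26.92 kΩ, so V = 9.68 × 26.92/117.4 = 2.22 V.

Unloaded: 2.99 V; loaded: 2.22 V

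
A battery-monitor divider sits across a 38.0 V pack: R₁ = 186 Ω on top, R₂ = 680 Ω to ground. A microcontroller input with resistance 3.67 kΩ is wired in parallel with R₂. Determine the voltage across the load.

The load sits in parallel with R₂: R₂‖R_L = (680 × 3670) / (680 + 3670) = 573.7 Ω.
V_out = 38.0 × 573.7 / (186 + 573.7) = 38.0 × 573.7/759.7 = 28.7 V.

V_out ≈ 28.7 V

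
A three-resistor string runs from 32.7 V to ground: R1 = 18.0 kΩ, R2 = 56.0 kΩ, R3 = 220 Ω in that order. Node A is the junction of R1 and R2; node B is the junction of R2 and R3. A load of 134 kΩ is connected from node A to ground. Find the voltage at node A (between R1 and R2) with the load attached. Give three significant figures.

Below node A the series string R2+R3 = 56220 Ω sits in parallel with the 134000 Ω load: 39600 Ω.
V_A = 32.7 × 39600/(18000 + 39600) = 22.5 V.

V ≈ 22.5 V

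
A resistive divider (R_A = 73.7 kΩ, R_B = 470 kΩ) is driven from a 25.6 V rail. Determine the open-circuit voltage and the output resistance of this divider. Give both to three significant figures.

V_th is the open-circuit tap voltage: 25.6 × 470/(73.7 + 470) = 22.1 V.
With the supply zeroed, R_A and R_B appear in parallel from the tap: R_th = R_A‖R_B = (73.7 × 470)/543.7 = 63.7 kΩ.

V_th = 22.1 V, R_th = 63.7 kΩ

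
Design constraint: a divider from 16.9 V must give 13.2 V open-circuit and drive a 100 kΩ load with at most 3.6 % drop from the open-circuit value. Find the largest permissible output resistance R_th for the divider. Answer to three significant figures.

Loading drop = R_th/(R_th + R_L) ≤ 0.0360, so R_th ≤ R_L · ε/(1−ε) = 100 kΩ × 0.0360/0.9640 = 3.73 kΩ.
(Any R1, R2 with R2/(R1+R2) = 0.781 and R1‖R2 ≤ 3.73 kΩ will meet the spec.)

R_th ≤ 3.73 kΩ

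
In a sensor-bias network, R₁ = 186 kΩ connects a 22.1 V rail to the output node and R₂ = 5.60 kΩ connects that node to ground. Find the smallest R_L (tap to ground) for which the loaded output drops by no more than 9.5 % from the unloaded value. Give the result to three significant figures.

Output resistance R_th = R₁‖R₂ = (186 × 5.60)/191.6 = 5.436 kΩ.
The fractional drop is R_th/(R_th + R_L); requiring this ≤ 0.0950 gives R_L ≥ R_th(1/0.0950 − 1) = 5.436 × 9.526 = 51.8 kΩ.

R_L(min) ≈ 51.8 kΩ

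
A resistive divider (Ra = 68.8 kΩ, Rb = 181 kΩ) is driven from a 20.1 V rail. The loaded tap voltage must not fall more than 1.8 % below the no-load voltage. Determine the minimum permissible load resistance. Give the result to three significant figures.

R_L(min) ≈ 2.72 MΩ

Output resistance R_th = Ra‖Rb = (68.8 × 181)/249.8 = 49.85 kΩ.
The fractional drop is R_th/(R_th + R_L); requiring this ≤ 0.0180 gives R_L ≥ R_th(1/0.0180 − 1) = 49.85 × 54.56 = 2.72 MΩ.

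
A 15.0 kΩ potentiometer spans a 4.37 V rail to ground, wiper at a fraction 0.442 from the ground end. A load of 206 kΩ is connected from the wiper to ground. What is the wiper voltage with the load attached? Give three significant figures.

The wiper splits the pot into (1−α)R = 8.370 kΩ above and αR = 6.630 kΩ below.
Lower section ‖ load = 6.423 kΩ.
V_wiper = 4.37 × 6.423/(8.370 + 6.423) = 1.90 V.

V ≈ 1.90 V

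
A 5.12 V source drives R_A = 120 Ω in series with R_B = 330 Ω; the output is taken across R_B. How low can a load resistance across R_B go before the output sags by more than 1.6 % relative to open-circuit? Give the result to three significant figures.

Output resistance R_th = R_A‖R_B = (120 × 330)/450.0 = 88.00 Ω.
The fractional drop is R_th/(R_th + R_L); requiring this ≤ 0.0160 gives R_L ≥ R_th(1/0.0160 − 1) = 88.00 × 61.50 = 5.41 kΩ.

R_L(min) ≈ 5.41 kΩ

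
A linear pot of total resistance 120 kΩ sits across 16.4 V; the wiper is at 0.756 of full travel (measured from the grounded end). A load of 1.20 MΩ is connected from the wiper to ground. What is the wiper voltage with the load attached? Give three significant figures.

The wiper splits the pot into (1−α)R = 29.28 kΩ above and αR = 90.72 kΩ below.
Lower section ‖ load = 84.34 kΩ.
V_wiper = 16.4 × 84.34/(29.28 + 84.34) = 12.2 V.

V ≈ 12.2 V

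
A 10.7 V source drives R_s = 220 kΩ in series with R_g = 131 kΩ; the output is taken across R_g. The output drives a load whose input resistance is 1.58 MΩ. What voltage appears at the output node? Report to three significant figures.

V_out ≈ 3.80 V

The load sits in parallel with R_g: R_g‖R_L = (131 × 1580) / (131 + 1580) = 121.0 kΩ.
V_out = 10.7 × 121.0 / (220 + 121.0) = 10.7 × 121.0/341.0 = 3.80 V.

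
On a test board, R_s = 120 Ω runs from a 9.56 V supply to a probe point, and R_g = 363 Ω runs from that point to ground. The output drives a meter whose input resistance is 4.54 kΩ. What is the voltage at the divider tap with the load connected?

V_out ≈ 7.04 V

The load sits in parallel with R_g: R_g‖R_L = (363 × 4540) / (363 + 4540) = 336.1 Ω.
V_out = 9.56 × 336.1 / (120 + 336.1) = 9.56 × 336.1/456.1 = 7.04 V.
(Unloaded it would have been 7.18 V.)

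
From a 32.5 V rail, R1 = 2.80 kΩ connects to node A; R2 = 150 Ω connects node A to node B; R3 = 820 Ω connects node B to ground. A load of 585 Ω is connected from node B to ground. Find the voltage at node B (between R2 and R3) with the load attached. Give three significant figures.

At node B, R3 is in parallel with the load: R3‖R_L = 341.4 Ω.
Below node A the resistance is R2 + (R3‖R_L) = 491.4 Ω, so V_A = 32.5 × 491.4/3291 = 4.852 V.
Then V_B = V_A × (R3‖R_L)/(R2 + R3‖R_L) = 4.852 × 341.4/491.4 = 3.37 V.

V ≈ 3.37 V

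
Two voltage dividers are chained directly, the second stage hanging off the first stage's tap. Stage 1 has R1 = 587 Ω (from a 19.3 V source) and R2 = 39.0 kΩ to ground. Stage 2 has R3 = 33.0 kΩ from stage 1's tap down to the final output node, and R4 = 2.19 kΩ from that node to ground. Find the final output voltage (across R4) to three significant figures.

Stage 2 presents R3+R4 = 35190 Ω as a load on stage 1's tap.
Stage 1's lower leg becomes R2‖(R3+R4) = 18500 Ω, so V_mid = 19.3 × 18500/19090 = 18.71 V.
Stage 2 is itself unloaded: V_out = V_mid × R4/(R3+R4) = 18.71 × 2190/35190 = 1.16 V.

V_out ≈ 1.16 V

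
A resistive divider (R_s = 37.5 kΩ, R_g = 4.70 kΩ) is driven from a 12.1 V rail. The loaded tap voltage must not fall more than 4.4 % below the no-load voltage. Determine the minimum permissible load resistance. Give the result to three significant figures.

R_L(min) ≈ 90.7 kΩ

Output resistance R_th = R_s‖R_g = (37.5 × 4.70)/42.20 = 4.177 kΩ.
The fractional drop is R_th/(R_th + R_L); requiring this ≤ 0.0440 gives R_L ≥ R_th(1/0.0440 − 1) = 4.177 × 21.73 = 90.7 kΩ.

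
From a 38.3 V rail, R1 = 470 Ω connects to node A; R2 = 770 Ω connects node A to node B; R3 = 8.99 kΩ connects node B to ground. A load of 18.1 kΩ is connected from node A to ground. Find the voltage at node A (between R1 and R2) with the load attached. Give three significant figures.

Below node A the series string R2+R3 = 9760 Ω sits in parallel with the 18100 Ω load: 6341 Ω.
V_A = 38.3 × 6341/(470 + 6341) = 35.7 V.

V ≈ 35.7 V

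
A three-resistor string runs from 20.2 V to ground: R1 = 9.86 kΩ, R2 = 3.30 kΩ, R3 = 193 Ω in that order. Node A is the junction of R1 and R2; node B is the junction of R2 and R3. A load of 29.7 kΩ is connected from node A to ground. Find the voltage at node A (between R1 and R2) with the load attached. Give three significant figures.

V ≈ 4.86 V

Below node A the series string R2+R3 = 3493 Ω sits in parallel with the 29700 Ω load: 3125 Ω.
V_A = 20.2 × 3125/(9860 + 3125) = 4.86 V.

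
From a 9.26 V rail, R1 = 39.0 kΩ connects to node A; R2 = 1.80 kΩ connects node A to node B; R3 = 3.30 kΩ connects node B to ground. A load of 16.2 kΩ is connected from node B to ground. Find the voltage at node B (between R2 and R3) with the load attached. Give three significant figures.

V ≈ 0.583 V

At node B, R3 is in parallel with the load: R3‖R_L = 2.742 kΩ.
Below node A the resistance is R2 + (R3‖R_L) = 4.542 kΩ, so V_A = 9.26 × 4.542/43.54 = 0.9659 V.
Then V_B = V_A × (R3‖R_L)/(R2 + R3‖R_L) = 0.9659 × 2.742/4.542 = 0.583 V.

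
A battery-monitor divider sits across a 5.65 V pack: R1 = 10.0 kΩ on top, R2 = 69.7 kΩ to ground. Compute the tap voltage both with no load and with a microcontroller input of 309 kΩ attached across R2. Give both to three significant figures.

Unloaded: 4.94 V; loaded: 4.81 V

Open-circuit: V = 5.65 × 69.7/(10.0 + 69.7) = 4.94 V.
With the load, R2 becomes R2‖R_L = 56.87 kΩ, so V = 5.65 × 56.87/66.87 = 4.81 V.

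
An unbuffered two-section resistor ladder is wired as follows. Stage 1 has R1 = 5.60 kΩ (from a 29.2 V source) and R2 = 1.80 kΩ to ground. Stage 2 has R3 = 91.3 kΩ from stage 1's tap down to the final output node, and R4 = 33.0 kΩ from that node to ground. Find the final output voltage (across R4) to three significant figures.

Stage 2 presents R3+R4 = 124.3 kΩ as a load on stage 1's tap.
Stage 1's lower leg becomes R2‖(R3+R4) = 1.774 kΩ, so V_mid = 29.2 × 1.774/7.374 = 7.026 V.
Stage 2 is itself unloaded: V_out = V_mid × R4/(R3+R4) = 7.026 × 33.0/124.3 = 1.87 V.

V_out ≈ 1.87 V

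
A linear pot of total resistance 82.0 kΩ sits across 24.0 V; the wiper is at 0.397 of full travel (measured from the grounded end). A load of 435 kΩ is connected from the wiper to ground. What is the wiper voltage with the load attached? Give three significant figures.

The wiper splits the pot into (1−α)R = 49.45 kΩ above and αR = 32.55 kΩ below.
Lower section ‖ load = 30.29 kΩ.
V_wiper = 24.0 × 30.29/(49.45 + 30.29) = 9.12 V.

V ≈ 9.12 V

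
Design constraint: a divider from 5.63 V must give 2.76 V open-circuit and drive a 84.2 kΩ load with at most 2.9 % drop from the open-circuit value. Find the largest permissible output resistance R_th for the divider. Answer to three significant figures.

R_th ≤ 2.51 kΩ

Loading drop = R_th/(R_th + R_L) ≤ 0.0290, so R_th ≤ R_L · ε/(1−ε) = 84.2 kΩ × 0.0290/0.9710 = 2.51 kΩ.
(Any R1, R2 with R2/(R1+R2) = 0.490 and R1‖R2 ≤ 2.51 kΩ will meet the spec.)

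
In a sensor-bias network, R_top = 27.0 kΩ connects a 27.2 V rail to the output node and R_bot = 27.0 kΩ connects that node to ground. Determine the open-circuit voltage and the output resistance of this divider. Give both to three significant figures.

V_th is the open-circuit tap voltage: 27.2 × 27.0/(27.0 + 27.0) = 13.6 V.
With the supply zeroed, R_top and R_bot appear in parallel from the tap: R_th = R_top‖R_bot = (27.0 × 27.0)/54.00 = 13.5 kΩ.

V_th = 13.6 V, R_th = 13.5 kΩ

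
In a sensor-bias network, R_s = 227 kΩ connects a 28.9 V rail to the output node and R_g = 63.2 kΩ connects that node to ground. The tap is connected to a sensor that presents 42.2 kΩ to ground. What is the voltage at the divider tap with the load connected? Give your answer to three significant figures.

V_out ≈ 2.90 V

The load sits in parallel with R_g: R_g‖R_L = (63.2 × 42.2) / (63.2 + 42.2) = 25.30 kΩ.
V_out = 28.9 × 25.30 / (227 + 25.30) = 28.9 × 25.30/252.3 = 2.90 V.
(Unloaded it would have been 6.29 V.)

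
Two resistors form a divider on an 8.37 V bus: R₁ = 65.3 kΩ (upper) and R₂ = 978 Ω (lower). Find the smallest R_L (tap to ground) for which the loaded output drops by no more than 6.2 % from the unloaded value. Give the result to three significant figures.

R_L(min) ≈ 14.6 kΩ

Output resistance R_th = R₁‖R₂ = (65300 × 978)/66280 = 963.6 Ω.
The fractional drop is R_th/(R_th + R_L); requiring this ≤ 0.0620 gives R_L ≥ R_th(1/0.0620 − 1) = 963.6 × 15.13 = 14.6 kΩ.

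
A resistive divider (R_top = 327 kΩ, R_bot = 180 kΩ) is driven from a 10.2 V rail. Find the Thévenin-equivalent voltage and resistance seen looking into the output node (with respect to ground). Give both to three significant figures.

V_th is the open-circuit tap voltage: 10.2 × 180/(327 + 180) = 3.62 V.
With the supply zeroed, R_top and R_bot appear in parallel from the tap: R_th = R_top‖R_bot = (327 × 180)/507.0 = 116 kΩ.

V_th = 3.62 V, R_th = 116 kΩ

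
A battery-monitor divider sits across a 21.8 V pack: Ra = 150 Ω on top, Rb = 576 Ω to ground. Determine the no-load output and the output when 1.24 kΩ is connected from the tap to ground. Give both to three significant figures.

Open-circuit: V = 21.8 × 576/(150 + 576) = 17.3 V.
With the load, Rb becomes Rb‖R_L = 393.3 Ω, so V = 21.8 × 393.3/543.3 = 15.8 V.

Unloaded: 17.3 V; loaded: 15.8 V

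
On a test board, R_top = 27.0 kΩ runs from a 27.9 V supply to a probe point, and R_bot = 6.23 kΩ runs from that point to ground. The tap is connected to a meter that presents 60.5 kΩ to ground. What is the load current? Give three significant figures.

R_bot‖R_L = 5.648 kΩ; V_out = 27.9 × 5.648/32.65 = 4.827 V.
I_L = V_out / R_L = 4.827 / 60.5 kΩ = 0.0798 mA.

I_L ≈ 0.0798 mA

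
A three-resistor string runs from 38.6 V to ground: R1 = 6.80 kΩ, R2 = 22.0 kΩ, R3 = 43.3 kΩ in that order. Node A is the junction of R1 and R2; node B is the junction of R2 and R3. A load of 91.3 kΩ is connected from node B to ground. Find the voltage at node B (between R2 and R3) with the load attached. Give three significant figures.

V ≈ 19.5 V

At node B, R3 is in parallel with the load: R3‖R_L = 29.37 kΩ.
Below node A the resistance is R2 + (R3‖R_L) = 51.37 kΩ, so V_A = 38.6 × 51.37/58.17 = 34.09 V.
Then V_B = V_A × (R3‖R_L)/(R2 + R3‖R_L) = 34.09 × 29.37/51.37 = 19.5 V.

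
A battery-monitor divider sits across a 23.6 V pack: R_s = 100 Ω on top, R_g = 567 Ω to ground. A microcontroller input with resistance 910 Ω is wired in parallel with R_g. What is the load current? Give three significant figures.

I_L ≈ 20.2 mA

R_g‖R_L = 349.3 Ω; V_out = 23.6 × 349.3/449.3 = 18.35 V.
I_L = V_out / R_L = 18.35 / 910 Ω = 20.2 mA.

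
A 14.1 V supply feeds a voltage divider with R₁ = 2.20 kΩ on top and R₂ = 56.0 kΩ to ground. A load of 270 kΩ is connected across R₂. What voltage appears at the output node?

The load sits in parallel with R₂: R₂‖R_L = (56.0 × 270) / (56.0 + 270) = 46.38 kΩ.
V_out = 14.1 × 46.38 / (2.20 + 46.38) = 14.1 × 46.38/48.58 = 13.5 V.

V_out ≈ 13.5 V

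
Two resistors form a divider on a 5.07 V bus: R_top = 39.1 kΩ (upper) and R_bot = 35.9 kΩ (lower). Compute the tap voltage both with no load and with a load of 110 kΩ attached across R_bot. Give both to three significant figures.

Open-circuit: V = 5.07 × 35.9/(39.1 + 35.9) = 2.43 V.
With the load, R_bot becomes R_bot‖R_L = 27.07 kΩ, so V = 5.07 × 27.07/66.17 = 2.07 V.

Unloaded: 2.43 V; loaded: 2.07 V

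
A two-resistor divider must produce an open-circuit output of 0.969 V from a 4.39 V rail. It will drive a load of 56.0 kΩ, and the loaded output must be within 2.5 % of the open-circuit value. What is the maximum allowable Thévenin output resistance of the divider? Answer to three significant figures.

R_th ≤ 1.44 kΩ

Loading drop = R_th/(R_th + R_L) ≤ 0.0250, so R_th ≤ R_L · ε/(1−ε) = 56.0 kΩ × 0.0250/0.9750 = 1.44 kΩ.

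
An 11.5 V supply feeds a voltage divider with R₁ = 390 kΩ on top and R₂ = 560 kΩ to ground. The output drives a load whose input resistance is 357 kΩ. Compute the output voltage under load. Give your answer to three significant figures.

The load sits in parallel with R₂: R₂‖R_L = (560 × 357) / (560 + 357) = 218.0 kΩ.
V_out = 11.5 × 218.0 / (390 + 218.0) = 11.5 × 218.0/608.0 = 4.12 V.

V_out ≈ 4.12 V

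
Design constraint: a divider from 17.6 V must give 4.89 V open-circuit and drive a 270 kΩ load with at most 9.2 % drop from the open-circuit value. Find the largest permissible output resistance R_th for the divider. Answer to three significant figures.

R_th ≤ 27.4 kΩ

Loading drop = R_th/(R_th + R_L) ≤ 0.0920, so R_th ≤ R_L · ε/(1−ε) = 270 kΩ × 0.0920/0.9080 = 27.4 kΩ.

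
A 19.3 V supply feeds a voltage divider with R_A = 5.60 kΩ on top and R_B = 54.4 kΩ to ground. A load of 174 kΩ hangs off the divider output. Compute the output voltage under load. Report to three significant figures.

V_out ≈ 17.0 V

The load sits in parallel with R_B: R_B‖R_L = (54.4 × 174) / (54.4 + 174) = 41.44 kΩ.
V_out = 19.3 × 41.44 / (5.60 + 41.44) = 19.3 × 41.44/47.04 = 17.0 V.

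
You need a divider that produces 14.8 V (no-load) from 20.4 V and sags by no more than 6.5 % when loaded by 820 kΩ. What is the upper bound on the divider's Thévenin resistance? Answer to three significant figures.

R_th ≤ 57.0 kΩ

Loading drop = R_th/(R_th + R_L) ≤ 0.0650, so R_th ≤ R_L · ε/(1−ε) = 820 kΩ × 0.0650/0.9350 = 57.0 kΩ.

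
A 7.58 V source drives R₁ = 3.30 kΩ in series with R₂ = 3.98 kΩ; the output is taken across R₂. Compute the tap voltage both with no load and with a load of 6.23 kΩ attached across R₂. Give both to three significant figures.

Open-circuit: V = 7.58 × 3.98/(3.30 + 3.98) = 4.14 V.
With the load, R₂ becomes R₂‖R_L = 2.429 kΩ, so V = 7.58 × 2.429/5.729 = 3.21 V.

Unloaded: 4.14 V; loaded: 3.21 V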